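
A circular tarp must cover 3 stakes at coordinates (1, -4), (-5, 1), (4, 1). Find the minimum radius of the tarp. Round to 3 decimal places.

Call the three points A, B, C in the order given.
Side lengths²: AB² = 61, AC² = 34, BC² = 81.
Since BC² = 81 < 61 + 34 = 95, the triangle is acute, so the smallest enclosing circle is the circumcircle.
Circumcentre = (-0.5, 0.3), r² = 20.74.
r = √(20.74) ≈ 4.554.

4.554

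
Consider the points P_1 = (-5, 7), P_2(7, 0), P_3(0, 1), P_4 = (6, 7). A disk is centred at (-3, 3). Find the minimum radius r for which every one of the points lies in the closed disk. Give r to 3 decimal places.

The required radius is the distance from (-3, 3) to the farthest point.
Squared distances: 20, 109, 13, 97.
Maximum is 109, attained at P_2.
r = √109 ≈ 10.440.

10.440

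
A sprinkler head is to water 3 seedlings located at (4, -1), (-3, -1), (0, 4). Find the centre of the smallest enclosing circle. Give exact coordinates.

(0.5, 0.3)

Call the three points A, B, C in the order given.
Side lengths²: AB² = 49, AC² = 41, BC² = 34.
Since AB² = 49 < 41 + 34 = 75, the triangle is acute, so the smallest enclosing circle is the circumcircle.
Circumcentre = (0.5, 0.3), r² = 13.94.
Centre = (0.5, 0.3).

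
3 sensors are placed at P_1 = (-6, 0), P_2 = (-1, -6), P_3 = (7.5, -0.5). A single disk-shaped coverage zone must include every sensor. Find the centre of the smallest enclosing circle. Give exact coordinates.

Side lengths²: P_1P_2² = 61, P_1P_3² = 182.5, P_2P_3² = 102.5.
Since P_1P_3² = 182.5 ≥ 102.5 + 61 = 163.5, the angle opposite P_1P_3 is not acute, so the smallest enclosing circle has P_1P_3 as diameter.
Centre = midpoint of P_1P_3 = (0.75, -0.25), r² = 182.5/4 = 45.625.
Centre = (0.75, -0.25).

(0.75, -0.25)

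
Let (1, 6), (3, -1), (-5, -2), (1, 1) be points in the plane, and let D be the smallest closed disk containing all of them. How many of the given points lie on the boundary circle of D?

3

The minimum enclosing circle is determined by three boundary points: (1, 6), (3, -1), (-5, -2).
Their circumcentre is (-40/29, 89/58) with r² = 86125/3364.
The farthest remaining point (1, 1) is at distance² 20005/3364 ≤ 86125/3364.
The points at distance exactly r from the centre are (1, 6), (3, -1), (-5, -2) — 3 points.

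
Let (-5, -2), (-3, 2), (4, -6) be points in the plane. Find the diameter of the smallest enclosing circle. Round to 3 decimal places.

10.641

Call the three points A, B, C in the order given.
Side lengths²: AB² = 20, AC² = 97, BC² = 113.
Since BC² = 113 < 97 + 20 = 117, the triangle is acute, so the smallest enclosing circle is the circumcircle.
Circumcentre = (7/22, -95/44), r² = 54805/1936.
Diameter = 2r = 2√(54805/1936) ≈ 10.641.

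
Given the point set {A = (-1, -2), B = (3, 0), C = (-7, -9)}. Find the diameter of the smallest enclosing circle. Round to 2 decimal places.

Side lengths²: AB² = 20, AC² = 85, BC² = 181.
Since BC² = 181 ≥ 85 + 20 = 105, the angle opposite BC is not acute, so the smallest enclosing circle has BC as diameter.
Centre = midpoint of BC = (-2, -4.5), r² = 181/4 = 45.25.
Diameter = 2r = 2√(45.25) ≈ 13.45.

13.45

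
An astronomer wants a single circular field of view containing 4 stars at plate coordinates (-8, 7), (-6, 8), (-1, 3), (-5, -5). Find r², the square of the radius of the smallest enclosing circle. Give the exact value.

42.5

By Welzl's lemma the MEC is supported by two points (diametrically opposite) or three points (on a circumcircle).
The farthest pair is (-6, 8)–(-5, -5) with squared distance 170. The circle on this segment as diameter has centre (-5.5, 1.5) and r² = 170/4 = 42.5.
Check (-8, 7): distance² to centre = 36.5 ≤ 42.5, so it lies inside.
All remaining points lie in this disk, and no smaller disk contains both endpoints, so this is the minimum enclosing circle.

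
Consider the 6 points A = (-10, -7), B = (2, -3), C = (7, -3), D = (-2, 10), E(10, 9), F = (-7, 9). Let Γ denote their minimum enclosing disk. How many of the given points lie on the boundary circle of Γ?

The farthest pair is A–E with squared distance 656. The circle on this segment as diameter has centre (0, 1) and r² = 656/4 = 164.
Check B: distance² to centre = 20 ≤ 164, so it lies inside.
All remaining points lie in this disk, and no smaller disk contains both endpoints, so this is the minimum enclosing circle.
The points at distance exactly r from the centre are A, E — 2 points.

2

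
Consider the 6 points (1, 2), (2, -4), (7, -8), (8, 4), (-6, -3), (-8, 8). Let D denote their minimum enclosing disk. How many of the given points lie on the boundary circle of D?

2

A smallest enclosing disk is always determined by at most three of the input points on its boundary.
The farthest pair is (7, -8)–(-8, 8) with squared distance 481. The circle on this segment as diameter has centre (-0.5, 0) and r² = 481/4 = 120.25.
Check (1, 2): distance² to centre = 6.25 ≤ 120.25, so it lies inside.
All remaining points lie in this disk, and no smaller disk contains both endpoints, so this is the minimum enclosing circle.
The points at distance exactly r from the centre are (7, -8), (-8, 8) — 2 points.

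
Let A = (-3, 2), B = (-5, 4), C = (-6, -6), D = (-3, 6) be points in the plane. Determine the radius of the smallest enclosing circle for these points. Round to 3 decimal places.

6.185

The minimum enclosing circle of a finite set is fixed by two of the points (as a diameter) or three (as a circumcircle).
The farthest pair is C–D with squared distance 153. The circle on this segment as diameter has centre (-4.5, 0) and r² = 153/4 = 38.25.
Check A: distance² to centre = 6.25 ≤ 38.25, so it lies inside.
All remaining points lie in this disk, and no smaller disk contains both endpoints, so this is the minimum enclosing circle.
r = √(38.25) ≈ 6.185.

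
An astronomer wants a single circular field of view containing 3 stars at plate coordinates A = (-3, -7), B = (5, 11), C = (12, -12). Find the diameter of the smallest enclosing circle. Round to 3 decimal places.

24.154

Side lengths²: AB² = 388, AC² = 250, BC² = 578.
Since BC² = 578 < 388 + 250 = 638, the triangle is acute, so the smallest enclosing circle is the circumcircle.
Circumcentre = (229/31, -26/31), r² = 140165/961.
Diameter = 2r = 2√(140165/961) ≈ 24.154.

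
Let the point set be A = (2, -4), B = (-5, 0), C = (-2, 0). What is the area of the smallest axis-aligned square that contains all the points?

49

The bounding box has width 7 and height 4.
An axis-aligned square enclosing the set must have side ≥ max(width, height).
So the minimum side is max(7, 4) = 7.
Area = 7² = 49.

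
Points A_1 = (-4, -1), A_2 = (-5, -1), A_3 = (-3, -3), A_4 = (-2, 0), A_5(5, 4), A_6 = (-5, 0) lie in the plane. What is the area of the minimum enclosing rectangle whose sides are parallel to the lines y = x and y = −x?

45

In coordinates u = x + y, v = x − y the rectangle is axis-aligned; the map (x,y)→(u,v) scales areas by 2.
u-values: -5, -6, -6, -2, 9, -5; range = 9 − (-6) = 15.
v-values: -3, -4, 0, -2, 1, -5; range = 1 − (-5) = 6.
Area = (15 × 6) / 2 = 45.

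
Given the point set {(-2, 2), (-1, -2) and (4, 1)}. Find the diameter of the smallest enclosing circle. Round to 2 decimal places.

Call the three points A, B, C in the order given.
Side lengths²: AB² = 17, AC² = 37, BC² = 34.
Since AC² = 37 < 34 + 17 = 51, the triangle is acute, so the smallest enclosing circle is the circumcircle.
Circumcentre = (39/46, 27/46), r² = 10693/1058.
Diameter = 2r = 2√(10693/1058) ≈ 6.36.

6.36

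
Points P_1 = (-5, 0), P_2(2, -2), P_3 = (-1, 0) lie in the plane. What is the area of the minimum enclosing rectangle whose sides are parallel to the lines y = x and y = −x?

In coordinates u = x + y, v = x − y the rectangle is axis-aligned; the map (x,y)→(u,v) scales areas by 2.
u-values: -5, 0, -1; range = 0 − (-5) = 5.
v-values: -5, 4, -1; range = 4 − (-5) = 9.
Area = (5 × 9) / 2 = 22.5.

22.5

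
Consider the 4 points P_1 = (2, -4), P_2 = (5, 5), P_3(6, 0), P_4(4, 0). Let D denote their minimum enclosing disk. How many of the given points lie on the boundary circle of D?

2

A smallest enclosing disk is always determined by at most three of the input points on its boundary.
The farthest pair is P_1–P_2 with squared distance 90. The circle on this segment as diameter has centre (3.5, 0.5) and r² = 90/4 = 22.5.
Check P_3: distance² to centre = 6.5 ≤ 22.5, so it lies inside.
All remaining points lie in this disk, and no smaller disk contains both endpoints, so this is the minimum enclosing circle.
The points at distance exactly r from the centre are P_1, P_2 — 2 points.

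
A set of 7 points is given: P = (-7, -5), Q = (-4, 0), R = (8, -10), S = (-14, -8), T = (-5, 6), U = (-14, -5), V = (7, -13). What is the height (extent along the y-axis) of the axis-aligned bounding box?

max y = 6, min y = -13, so height = 19.

19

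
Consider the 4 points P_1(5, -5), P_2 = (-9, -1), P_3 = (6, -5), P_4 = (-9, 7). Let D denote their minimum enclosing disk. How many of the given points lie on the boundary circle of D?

2

The farthest pair is P_3–P_4 with squared distance 369. The circle on this segment as diameter has centre (-1.5, 1) and r² = 369/4 = 92.25.
Check P_1: distance² to centre = 78.25 ≤ 92.25, so it lies inside.
All remaining points lie in this disk, and no smaller disk contains both endpoints, so this is the minimum enclosing circle.
The points at distance exactly r from the centre are P_3, P_4 — 2 points.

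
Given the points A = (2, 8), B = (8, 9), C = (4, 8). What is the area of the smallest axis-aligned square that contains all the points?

The bounding box has width 6 and height 1.
An axis-aligned square enclosing the set must have side ≥ max(width, height).
So the minimum side is max(6, 1) = 6.
Area = 6² = 36.

36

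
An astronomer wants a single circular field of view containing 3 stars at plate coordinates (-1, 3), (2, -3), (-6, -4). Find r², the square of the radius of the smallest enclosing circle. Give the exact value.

12025/578

Call the three points A, B, C in the order given.
Side lengths²: AB² = 45, AC² = 74, BC² = 65.
Since AC² = 74 < 65 + 45 = 110, the triangle is acute, so the smallest enclosing circle is the circumcircle.
Circumcentre = (-77/34, -47/34), r² = 12025/578.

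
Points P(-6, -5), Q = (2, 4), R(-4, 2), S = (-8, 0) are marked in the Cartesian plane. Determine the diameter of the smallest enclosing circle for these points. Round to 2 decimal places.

The minimum enclosing circle of a finite set is fixed by two of the points (as a diameter) or three (as a circumcircle).
The farthest pair is P–Q with squared distance 145. The circle on this segment as diameter has centre (-2, -0.5) and r² = 145/4 = 36.25.
Check R: distance² to centre = 10.25 ≤ 36.25, so it lies inside.
All remaining points lie in this disk, and no smaller disk contains both endpoints, so this is the minimum enclosing circle.
Diameter = 2r = 2√(36.25) ≈ 12.04.

12.04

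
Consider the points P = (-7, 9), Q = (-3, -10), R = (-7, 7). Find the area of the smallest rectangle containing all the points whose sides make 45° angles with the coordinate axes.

In coordinates u = x + y, v = x − y the rectangle is axis-aligned; the map (x,y)→(u,v) scales areas by 2.
u-values: 2, -13, 0; range = 2 − (-13) = 15.
v-values: -16, 7, -14; range = 7 − (-16) = 23.
Area = (15 × 23) / 2 = 172.5.

172.5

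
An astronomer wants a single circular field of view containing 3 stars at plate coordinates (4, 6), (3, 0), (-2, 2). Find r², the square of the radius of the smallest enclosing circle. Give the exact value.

13.6220703125

Call the three points A, B, C in the order given.
Side lengths²: AB² = 37, AC² = 52, BC² = 29.
Since AC² = 52 < 37 + 29 = 66, the triangle is acute, so the smallest enclosing circle is the circumcircle.
Circumcentre = (1.4375, 3.34375), r² = 13.6220703125.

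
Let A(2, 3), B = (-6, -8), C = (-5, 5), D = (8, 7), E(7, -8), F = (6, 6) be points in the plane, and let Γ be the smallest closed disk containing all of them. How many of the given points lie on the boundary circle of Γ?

2

The farthest pair is B–D with squared distance 421. The circle on this segment as diameter has centre (1, -0.5) and r² = 421/4 = 105.25.
Check A: distance² to centre = 13.25 ≤ 105.25, so it lies inside.
All remaining points lie in this disk, and no smaller disk contains both endpoints, so this is the minimum enclosing circle.
The points at distance exactly r from the centre are B, D — 2 points.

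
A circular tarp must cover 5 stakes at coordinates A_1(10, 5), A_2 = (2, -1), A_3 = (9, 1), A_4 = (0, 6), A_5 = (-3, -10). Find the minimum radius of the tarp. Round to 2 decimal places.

9.92

A smallest enclosing disk is always determined by at most three of the input points on its boundary.
The farthest pair is A_1–A_5 with squared distance 394. The circle on this segment as diameter has centre (3.5, -2.5) and r² = 394/4 = 98.5.
Check A_2: distance² to centre = 4.5 ≤ 98.5, so it lies inside.
All remaining points lie in this disk, and no smaller disk contains both endpoints, so this is the minimum enclosing circle.
r = √(98.5) ≈ 9.92.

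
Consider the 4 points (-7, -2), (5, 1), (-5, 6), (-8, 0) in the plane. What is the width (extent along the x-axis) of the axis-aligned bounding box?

max x = 5, min x = -8, so width = 13.

13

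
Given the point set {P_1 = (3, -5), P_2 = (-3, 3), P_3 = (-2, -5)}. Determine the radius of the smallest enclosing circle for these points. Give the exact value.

5

Side lengths²: P_1P_2² = 100, P_1P_3² = 25, P_2P_3² = 65.
Since P_1P_2² = 100 ≥ 65 + 25 = 90, the angle opposite P_1P_2 is not acute, so the smallest enclosing circle has P_1P_2 as diameter.
Centre = midpoint of P_1P_2 = (0, -1), r² = 100/4 = 25.
r = √25 = 5.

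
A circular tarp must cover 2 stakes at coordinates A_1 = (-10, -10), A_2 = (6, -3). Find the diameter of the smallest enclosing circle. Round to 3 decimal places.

The smallest circle enclosing two points has them as diameter endpoints.
Centre = midpoint = (-2, -6.5); r² = |A_1A_2|²/4 = 305/4 = 76.25.
Diameter = 2r = 2√(76.25) ≈ 17.464.

17.464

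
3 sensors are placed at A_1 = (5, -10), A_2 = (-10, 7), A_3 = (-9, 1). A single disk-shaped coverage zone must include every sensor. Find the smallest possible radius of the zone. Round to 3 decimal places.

Side lengths²: A_1A_2² = 514, A_1A_3² = 317, A_2A_3² = 37.
Since A_1A_2² = 514 ≥ 317 + 37 = 354, the angle opposite A_1A_2 is not acute, so the smallest enclosing circle has A_1A_2 as diameter.
Centre = midpoint of A_1A_2 = (-2.5, -1.5), r² = 514/4 = 128.5.
r = √(128.5) ≈ 11.336.

11.336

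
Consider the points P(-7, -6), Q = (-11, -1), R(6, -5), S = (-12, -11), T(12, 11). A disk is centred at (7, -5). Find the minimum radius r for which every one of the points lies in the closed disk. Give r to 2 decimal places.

The required radius is the distance from (7, -5) to the farthest point.
Squared distances: 197, 340, 1, 397, 281.
Maximum is 397, attained at S.
r = √397 ≈ 19.92.

19.92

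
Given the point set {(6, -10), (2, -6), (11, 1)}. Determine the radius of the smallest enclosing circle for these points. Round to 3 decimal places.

Call the three points A, B, C in the order given.
Side lengths²: AB² = 32, AC² = 146, BC² = 130.
Since AC² = 146 < 130 + 32 = 162, the triangle is acute, so the smallest enclosing circle is the circumcircle.
Circumcentre = (7.8125, -4.1875), r² = 37.0703125.
r = √(37.0703125) ≈ 6.089.

6.089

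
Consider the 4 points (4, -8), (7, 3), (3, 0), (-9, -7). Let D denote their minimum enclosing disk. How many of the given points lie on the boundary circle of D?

2

The minimum enclosing circle of a finite set is fixed by two of the points (as a diameter) or three (as a circumcircle).
The farthest pair is (7, 3)–(-9, -7) with squared distance 356. The circle on this segment as diameter has centre (-1, -2) and r² = 356/4 = 89.
Check (4, -8): distance² to centre = 61 ≤ 89, so it lies inside.
All remaining points lie in this disk, and no smaller disk contains both endpoints, so this is the minimum enclosing circle.
The points at distance exactly r from the centre are (7, 3), (-9, -7) — 2 points.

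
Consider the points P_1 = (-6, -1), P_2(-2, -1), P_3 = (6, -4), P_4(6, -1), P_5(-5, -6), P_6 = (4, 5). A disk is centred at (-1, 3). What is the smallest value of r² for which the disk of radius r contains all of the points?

98

The required radius is the distance from (-1, 3) to the farthest point.
Squared distances: 41, 17, 98, 65, 97, 29.
Maximum is 98, attained at P_3.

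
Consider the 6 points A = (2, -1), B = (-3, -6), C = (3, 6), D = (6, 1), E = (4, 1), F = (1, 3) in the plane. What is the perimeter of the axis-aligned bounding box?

42

Width = max x − min x = 6 − (-3) = 9.
Height = max y − min y = 6 − (-6) = 12.
Perimeter = 2(9 + 12) = 42.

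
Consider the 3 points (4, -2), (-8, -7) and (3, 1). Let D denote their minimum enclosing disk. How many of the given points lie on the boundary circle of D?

2

Call the three points A, B, C in the order given.
Side lengths²: AB² = 169, AC² = 10, BC² = 185.
Since BC² = 185 ≥ 169 + 10 = 179, the angle opposite BC is not acute, so the smallest enclosing circle has BC as diameter.
Centre = midpoint of BC = (-2.5, -3), r² = 185/4 = 46.25.
The points at distance exactly r from the centre are (-8, -7), (3, 1) — 2 points.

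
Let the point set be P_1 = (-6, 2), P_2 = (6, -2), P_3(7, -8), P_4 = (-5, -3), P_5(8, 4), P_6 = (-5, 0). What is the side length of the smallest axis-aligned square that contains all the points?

14

The bounding box has width 14 and height 12.
An axis-aligned square enclosing the set must have side ≥ max(width, height).
So the minimum side is max(14, 12) = 14.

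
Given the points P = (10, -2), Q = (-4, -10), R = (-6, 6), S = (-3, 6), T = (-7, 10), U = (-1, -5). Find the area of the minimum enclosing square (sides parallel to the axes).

The bounding box has width 17 and height 20.
An axis-aligned square enclosing the set must have side ≥ max(width, height).
So the minimum side is max(17, 20) = 20.
Area = 20² = 400.

400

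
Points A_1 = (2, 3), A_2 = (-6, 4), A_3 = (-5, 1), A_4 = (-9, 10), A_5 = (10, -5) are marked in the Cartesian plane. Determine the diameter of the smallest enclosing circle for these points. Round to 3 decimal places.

24.207

A smallest enclosing disk is always determined by at most three of the input points on its boundary.
The farthest pair is A_4–A_5 with squared distance 586. The circle on this segment as diameter has centre (0.5, 2.5) and r² = 586/4 = 146.5.
Check A_1: distance² to centre = 2.5 ≤ 146.5, so it lies inside.
All remaining points lie in this disk, and no smaller disk contains both endpoints, so this is the minimum enclosing circle.
Diameter = 2r = 2√(146.5) ≈ 24.207.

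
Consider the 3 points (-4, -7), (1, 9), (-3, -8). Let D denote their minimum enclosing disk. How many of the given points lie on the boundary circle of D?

Call the three points A, B, C in the order given.
Side lengths²: AB² = 281, AC² = 2, BC² = 305.
Since BC² = 305 ≥ 281 + 2 = 283, the angle opposite BC is not acute, so the smallest enclosing circle has BC as diameter.
Centre = midpoint of BC = (-1, 0.5), r² = 305/4 = 76.25.
The points at distance exactly r from the centre are (1, 9), (-3, -8) — 2 points.

2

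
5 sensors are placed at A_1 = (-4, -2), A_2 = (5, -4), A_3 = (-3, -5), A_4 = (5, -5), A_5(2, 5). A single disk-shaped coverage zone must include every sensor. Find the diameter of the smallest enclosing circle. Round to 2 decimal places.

A smallest enclosing disk is always determined by at most three of the input points on its boundary.
The minimum enclosing circle is determined by three boundary points: A_3, A_4, A_5.
Their circumcentre is (1, -0.75) with r² = 34.0625.
The farthest remaining point A_1 is at distance² 26.5625 ≤ 34.0625.
Diameter = 2r = 2√(34.0625) ≈ 11.67.

11.67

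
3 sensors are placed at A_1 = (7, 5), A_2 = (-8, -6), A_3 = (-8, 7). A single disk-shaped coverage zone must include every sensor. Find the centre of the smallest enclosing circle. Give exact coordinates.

Side lengths²: A_1A_2² = 346, A_1A_3² = 229, A_2A_3² = 169.
Since A_1A_2² = 346 < 229 + 169 = 398, the triangle is acute, so the smallest enclosing circle is the circumcircle.
Circumcentre = (-37/30, 0.5), r² = 39617/450.
Centre = (-37/30, 0.5).

(-37/30, 0.5)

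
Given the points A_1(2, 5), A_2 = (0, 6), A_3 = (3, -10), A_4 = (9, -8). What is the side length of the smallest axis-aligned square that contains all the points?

The bounding box has width 9 and height 16.
An axis-aligned square enclosing the set must have side ≥ max(width, height).
So the minimum side is max(9, 16) = 16.

16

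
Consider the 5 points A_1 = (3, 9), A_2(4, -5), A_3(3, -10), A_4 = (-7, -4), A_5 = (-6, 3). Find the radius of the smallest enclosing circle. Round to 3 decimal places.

9.563

The minimum enclosing circle of a finite set is fixed by two of the points (as a diameter) or three (as a circumcircle).
The minimum enclosing circle is determined by three boundary points: A_1, A_3, A_4.
Their circumcentre is (1.9, -0.5) with r² = 91.46.
The farthest remaining point A_5 is at distance² 74.66 ≤ 91.46.
r = √(91.46) ≈ 9.563.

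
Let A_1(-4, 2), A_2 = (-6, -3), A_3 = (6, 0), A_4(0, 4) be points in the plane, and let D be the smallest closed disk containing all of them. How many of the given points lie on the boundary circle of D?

2

The minimum enclosing circle of a finite set is fixed by two of the points (as a diameter) or three (as a circumcircle).
The farthest pair is A_2–A_3 with squared distance 153. The circle on this segment as diameter has centre (0, -1.5) and r² = 153/4 = 38.25.
Check A_1: distance² to centre = 28.25 ≤ 38.25, so it lies inside.
All remaining points lie in this disk, and no smaller disk contains both endpoints, so this is the minimum enclosing circle.
The points at distance exactly r from the centre are A_2, A_3 — 2 points.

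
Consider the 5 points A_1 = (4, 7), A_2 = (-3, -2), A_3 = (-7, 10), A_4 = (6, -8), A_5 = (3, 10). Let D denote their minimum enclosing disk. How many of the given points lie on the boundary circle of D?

A smallest enclosing disk is always determined by at most three of the input points on its boundary.
The farthest pair is A_3–A_4 with squared distance 493. The circle on this segment as diameter has centre (-0.5, 1) and r² = 493/4 = 123.25.
Check A_1: distance² to centre = 56.25 ≤ 123.25, so it lies inside.
All remaining points lie in this disk, and no smaller disk contains both endpoints, so this is the minimum enclosing circle.
The points at distance exactly r from the centre are A_3, A_4 — 2 points.

2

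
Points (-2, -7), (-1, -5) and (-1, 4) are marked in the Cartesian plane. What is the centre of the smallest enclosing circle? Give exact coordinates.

(-1.5, -1.5)

Call the three points A, B, C in the order given.
Side lengths²: AB² = 5, AC² = 122, BC² = 81.
Since AC² = 122 ≥ 81 + 5 = 86, the angle opposite AC is not acute, so the smallest enclosing circle has AC as diameter.
Centre = midpoint of AC = (-1.5, -1.5), r² = 122/4 = 30.5.
Centre = (-1.5, -1.5).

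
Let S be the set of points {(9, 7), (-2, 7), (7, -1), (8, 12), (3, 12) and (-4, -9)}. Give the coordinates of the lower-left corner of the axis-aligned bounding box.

x-range [-4, 9], y-range [-9, 12].
The lower-left corner is (-4, -9).

(-4, -9)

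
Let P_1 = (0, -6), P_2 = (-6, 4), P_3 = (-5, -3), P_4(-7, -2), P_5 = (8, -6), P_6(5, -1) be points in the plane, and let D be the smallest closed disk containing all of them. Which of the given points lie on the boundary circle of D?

The farthest pair is P_2–P_5 with squared distance 296. The circle on this segment as diameter has centre (1, -1) and r² = 296/4 = 74.
Check P_1: distance² to centre = 26 ≤ 74, so it lies inside.
All remaining points lie in this disk, and no smaller disk contains both endpoints, so this is the minimum enclosing circle.
The points at distance exactly r from the centre are P_2, P_5 — 2 points.

P_2, P_5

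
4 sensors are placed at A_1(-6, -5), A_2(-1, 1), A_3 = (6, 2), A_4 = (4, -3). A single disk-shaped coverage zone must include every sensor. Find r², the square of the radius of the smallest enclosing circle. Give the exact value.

48.25

The minimum enclosing circle of a finite set is fixed by two of the points (as a diameter) or three (as a circumcircle).
The farthest pair is A_1–A_3 with squared distance 193. The circle on this segment as diameter has centre (0, -1.5) and r² = 193/4 = 48.25.
Check A_2: distance² to centre = 7.25 ≤ 48.25, so it lies inside.
All remaining points lie in this disk, and no smaller disk contains both endpoints, so this is the minimum enclosing circle.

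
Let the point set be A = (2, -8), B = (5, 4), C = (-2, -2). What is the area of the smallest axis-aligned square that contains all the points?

144

The bounding box has width 7 and height 12.
An axis-aligned square enclosing the set must have side ≥ max(width, height).
So the minimum side is max(7, 12) = 12.
Area = 12² = 144.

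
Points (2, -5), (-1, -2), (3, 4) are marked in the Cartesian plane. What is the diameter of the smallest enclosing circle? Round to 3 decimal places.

Call the three points A, B, C in the order given.
Side lengths²: AB² = 18, AC² = 82, BC² = 52.
Since AC² = 82 ≥ 52 + 18 = 70, the angle opposite AC is not acute, so the smallest enclosing circle has AC as diameter.
Centre = midpoint of AC = (2.5, -0.5), r² = 82/4 = 20.5.
Diameter = 2r = 2√(20.5) ≈ 9.055.

9.055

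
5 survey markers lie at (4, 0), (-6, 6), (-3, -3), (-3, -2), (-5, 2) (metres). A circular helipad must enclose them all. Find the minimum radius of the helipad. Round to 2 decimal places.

5.85

By Welzl's lemma the MEC is supported by two points (diametrically opposite) or three points (on a circumcircle).
The minimum enclosing circle is determined by three boundary points: (4, 0), (-6, 6), (-3, -3).
Their circumcentre is (-1.25, 31/12) with r² = 2465/72.
The farthest remaining point (-3, -2) is at distance² 1733/72 ≤ 2465/72.
r = √(2465/72) ≈ 5.85.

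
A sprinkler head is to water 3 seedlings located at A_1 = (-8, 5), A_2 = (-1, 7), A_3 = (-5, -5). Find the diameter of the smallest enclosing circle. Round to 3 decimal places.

Side lengths²: A_1A_2² = 53, A_1A_3² = 109, A_2A_3² = 160.
Since A_2A_3² = 160 < 109 + 53 = 162, the triangle is acute, so the smallest enclosing circle is the circumcircle.
Circumcentre = (-117/38, 39/38), r² = 28885/722.
Diameter = 2r = 2√(28885/722) ≈ 12.650.

12.650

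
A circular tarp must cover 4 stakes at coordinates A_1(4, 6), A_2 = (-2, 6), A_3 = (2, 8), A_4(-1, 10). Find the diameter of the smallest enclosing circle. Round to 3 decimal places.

6.600

By Welzl's lemma the MEC is supported by two points (diametrically opposite) or three points (on a circumcircle).
The minimum enclosing circle is determined by three boundary points: A_1, A_2, A_4.
Their circumcentre is (1, 7.375) with r² = 10.890625.
The farthest remaining point A_3 is at distance² 1.390625 ≤ 10.890625.
Diameter = 2r = 2√(10.890625) ≈ 6.600.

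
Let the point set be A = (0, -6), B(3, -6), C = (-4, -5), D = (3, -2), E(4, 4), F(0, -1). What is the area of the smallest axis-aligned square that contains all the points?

The bounding box has width 8 and height 10.
An axis-aligned square enclosing the set must have side ≥ max(width, height).
So the minimum side is max(8, 10) = 10.
Area = 10² = 100.

100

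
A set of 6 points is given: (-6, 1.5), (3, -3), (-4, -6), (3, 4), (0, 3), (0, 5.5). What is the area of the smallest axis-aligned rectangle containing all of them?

103.5

x ranges over [-6, 3], width 9.
y ranges over [-6, 5.5], height 11.5.
Area = 9 × 11.5 = 103.5.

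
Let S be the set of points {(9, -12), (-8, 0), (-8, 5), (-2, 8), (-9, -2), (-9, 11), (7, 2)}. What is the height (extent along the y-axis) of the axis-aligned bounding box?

max y = 11, min y = -12, so height = 23.

23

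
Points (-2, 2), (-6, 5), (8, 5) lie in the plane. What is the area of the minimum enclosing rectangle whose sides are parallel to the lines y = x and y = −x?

98

In coordinates u = x + y, v = x − y the rectangle is axis-aligned; the map (x,y)→(u,v) scales areas by 2.
u-values: 0, -1, 13; range = 13 − (-1) = 14.
v-values: -4, -11, 3; range = 3 − (-11) = 14.
Area = (14 × 14) / 2 = 98.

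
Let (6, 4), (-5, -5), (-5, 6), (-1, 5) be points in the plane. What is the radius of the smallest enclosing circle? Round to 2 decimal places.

7.22

By Welzl's lemma the MEC is supported by two points (diametrically opposite) or three points (on a circumcircle).
The minimum enclosing circle is determined by three boundary points: (6, 4), (-5, -5), (-5, 6).
Their circumcentre is (-7/22, 0.5) with r² = 12625/242.
The farthest remaining point (-1, 5) is at distance² 5013/242 ≤ 12625/242.
r = √(12625/242) ≈ 7.22.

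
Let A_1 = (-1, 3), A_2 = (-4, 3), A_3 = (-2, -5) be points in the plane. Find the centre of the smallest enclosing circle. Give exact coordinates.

(-2.5, -0.875)

Side lengths²: A_1A_2² = 9, A_1A_3² = 65, A_2A_3² = 68.
Since A_2A_3² = 68 < 65 + 9 = 74, the triangle is acute, so the smallest enclosing circle is the circumcircle.
Circumcentre = (-2.5, -0.875), r² = 17.265625.
Centre = (-2.5, -0.875).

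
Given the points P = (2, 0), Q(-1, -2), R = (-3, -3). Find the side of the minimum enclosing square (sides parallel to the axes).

5

The bounding box has width 5 and height 3.
An axis-aligned square enclosing the set must have side ≥ max(width, height).
So the minimum side is max(5, 3) = 5.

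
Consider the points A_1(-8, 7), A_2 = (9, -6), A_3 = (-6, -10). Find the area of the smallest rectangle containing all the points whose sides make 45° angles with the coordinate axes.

In coordinates u = x + y, v = x − y the rectangle is axis-aligned; the map (x,y)→(u,v) scales areas by 2.
u-values: -1, 3, -16; range = 3 − (-16) = 19.
v-values: -15, 15, 4; range = 15 − (-15) = 30.
Area = (19 × 30) / 2 = 285.

285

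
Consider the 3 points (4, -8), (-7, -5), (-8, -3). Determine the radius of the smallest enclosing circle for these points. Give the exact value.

6.5

Call the three points A, B, C in the order given.
Side lengths²: AB² = 130, AC² = 169, BC² = 5.
Since AC² = 169 ≥ 130 + 5 = 135, the angle opposite AC is not acute, so the smallest enclosing circle has AC as diameter.
Centre = midpoint of AC = (-2, -5.5), r² = 169/4 = 42.25.
r = √(42.25) = 6.5.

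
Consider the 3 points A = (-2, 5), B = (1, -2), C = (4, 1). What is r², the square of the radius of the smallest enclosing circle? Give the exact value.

15.08

Side lengths²: AB² = 58, AC² = 52, BC² = 18.
Since AB² = 58 < 52 + 18 = 70, the triangle is acute, so the smallest enclosing circle is the circumcircle.
Circumcentre = (0.2, 1.8), r² = 15.08.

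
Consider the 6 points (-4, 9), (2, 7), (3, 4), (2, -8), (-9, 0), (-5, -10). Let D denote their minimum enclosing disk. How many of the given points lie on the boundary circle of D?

3

The minimum enclosing circle is determined by three boundary points: (-4, 9), (2, 7), (-5, -10).
Their circumcentre is (-223/58, -31/58) with r² = 152945/1682.
The farthest remaining point (2, -8) is at distance² 151205/1682 ≤ 152945/1682.
The points at distance exactly r from the centre are (-4, 9), (2, 7), (-5, -10) — 3 points.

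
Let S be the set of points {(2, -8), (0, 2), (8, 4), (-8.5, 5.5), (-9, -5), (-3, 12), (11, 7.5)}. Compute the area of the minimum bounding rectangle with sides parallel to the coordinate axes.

400

x ranges over [-9, 11], width 20.
y ranges over [-8, 12], height 20.
Area = 20 × 20 = 400.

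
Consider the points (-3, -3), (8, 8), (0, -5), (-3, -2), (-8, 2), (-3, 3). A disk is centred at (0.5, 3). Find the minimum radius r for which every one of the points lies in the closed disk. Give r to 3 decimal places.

9.014

The required radius is the distance from (0.5, 3) to the farthest point.
Squared distances: 48.25, 81.25, 64.25, 37.25, 73.25, 12.25.
Maximum is 81.25, attained at (8, 8).
r = √(81.25) ≈ 9.014.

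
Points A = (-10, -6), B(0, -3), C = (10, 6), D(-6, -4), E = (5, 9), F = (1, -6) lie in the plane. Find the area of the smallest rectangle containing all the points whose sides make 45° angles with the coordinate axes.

In coordinates u = x + y, v = x − y the rectangle is axis-aligned; the map (x,y)→(u,v) scales areas by 2.
u-values: -16, -3, 16, -10, 14, -5; range = 16 − (-16) = 32.
v-values: -4, 3, 4, -2, -4, 7; range = 7 − (-4) = 11.
Area = (32 × 11) / 2 = 176.

176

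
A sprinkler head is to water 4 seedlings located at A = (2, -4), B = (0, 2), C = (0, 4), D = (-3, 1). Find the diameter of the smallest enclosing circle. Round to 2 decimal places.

A smallest enclosing disk is always determined by at most three of the input points on its boundary.
The farthest pair is A–C with squared distance 68. The circle on this segment as diameter has centre (1, 0) and r² = 68/4 = 17.
Check B: distance² to centre = 5 ≤ 17, so it lies inside.
All remaining points lie in this disk, and no smaller disk contains both endpoints, so this is the minimum enclosing circle.
Diameter = 2r = 2√17 ≈ 8.25.

8.25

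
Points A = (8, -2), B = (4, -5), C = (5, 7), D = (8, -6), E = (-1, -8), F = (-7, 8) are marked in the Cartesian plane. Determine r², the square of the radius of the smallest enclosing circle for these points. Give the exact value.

105.25

A smallest enclosing disk is always determined by at most three of the input points on its boundary.
The farthest pair is D–F with squared distance 421. The circle on this segment as diameter has centre (0.5, 1) and r² = 421/4 = 105.25.
Check A: distance² to centre = 65.25 ≤ 105.25, so it lies inside.
All remaining points lie in this disk, and no smaller disk contains both endpoints, so this is the minimum enclosing circle.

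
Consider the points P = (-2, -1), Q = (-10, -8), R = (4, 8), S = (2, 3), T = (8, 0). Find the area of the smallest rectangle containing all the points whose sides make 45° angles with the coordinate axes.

In coordinates u = x + y, v = x − y the rectangle is axis-aligned; the map (x,y)→(u,v) scales areas by 2.
u-values: -3, -18, 12, 5, 8; range = 12 − (-18) = 30.
v-values: -1, -2, -4, -1, 8; range = 8 − (-4) = 12.
Area = (30 × 12) / 2 = 180.

180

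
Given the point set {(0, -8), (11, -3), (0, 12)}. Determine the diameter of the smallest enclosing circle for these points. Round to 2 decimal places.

Call the three points A, B, C in the order given.
Side lengths²: AB² = 146, AC² = 400, BC² = 346.
Since AC² = 400 < 346 + 146 = 492, the triangle is acute, so the smallest enclosing circle is the circumcircle.
Circumcentre = (23/11, 2), r² = 12629/121.
Diameter = 2r = 2√(12629/121) ≈ 20.43.

20.43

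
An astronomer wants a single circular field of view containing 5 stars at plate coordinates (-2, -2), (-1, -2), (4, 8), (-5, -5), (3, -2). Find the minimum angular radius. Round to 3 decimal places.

The minimum enclosing circle of a finite set is fixed by two of the points (as a diameter) or three (as a circumcircle).
The farthest pair is (4, 8)–(-5, -5) with squared distance 250. The circle on this segment as diameter has centre (-0.5, 1.5) and r² = 250/4 = 62.5.
Check (-2, -2): distance² to centre = 14.5 ≤ 62.5, so it lies inside.
All remaining points lie in this disk, and no smaller disk contains both endpoints, so this is the minimum enclosing circle.
r = √(62.5) ≈ 7.906.

7.906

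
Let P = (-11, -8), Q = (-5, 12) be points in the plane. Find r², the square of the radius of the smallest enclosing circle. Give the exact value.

The smallest circle enclosing two points has them as diameter endpoints.
Centre = midpoint = (-8, 2); r² = |PQ|²/4 = 436/4 = 109.

109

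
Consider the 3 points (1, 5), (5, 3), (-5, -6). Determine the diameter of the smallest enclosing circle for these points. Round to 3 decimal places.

13.454

Call the three points A, B, C in the order given.
Side lengths²: AB² = 20, AC² = 157, BC² = 181.
Since BC² = 181 ≥ 157 + 20 = 177, the angle opposite BC is not acute, so the smallest enclosing circle has BC as diameter.
Centre = midpoint of BC = (0, -1.5), r² = 181/4 = 45.25.
Diameter = 2r = 2√(45.25) ≈ 13.454.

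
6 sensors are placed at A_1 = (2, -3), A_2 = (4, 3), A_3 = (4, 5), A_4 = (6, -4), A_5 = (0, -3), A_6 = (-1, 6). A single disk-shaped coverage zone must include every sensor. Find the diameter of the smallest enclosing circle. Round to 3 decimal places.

The farthest pair is A_4–A_6 with squared distance 149. The circle on this segment as diameter has centre (2.5, 1) and r² = 149/4 = 37.25.
Check A_1: distance² to centre = 16.25 ≤ 37.25, so it lies inside.
All remaining points lie in this disk, and no smaller disk contains both endpoints, so this is the minimum enclosing circle.
Diameter = 2r = 2√(37.25) ≈ 12.207.

12.207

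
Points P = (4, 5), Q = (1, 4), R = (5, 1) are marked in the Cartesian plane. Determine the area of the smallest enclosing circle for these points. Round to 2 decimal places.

19.75

Side lengths²: PQ² = 10, PR² = 17, QR² = 25.
Since QR² = 25 < 17 + 10 = 27, the triangle is acute, so the smallest enclosing circle is the circumcircle.
Circumcentre = (81/26, 69/26), r² = 2125/338.
Area = π·r² = π·2125/338 ≈ 19.75.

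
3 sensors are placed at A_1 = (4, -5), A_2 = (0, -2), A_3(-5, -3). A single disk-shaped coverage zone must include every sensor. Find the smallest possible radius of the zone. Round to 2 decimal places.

4.61

Side lengths²: A_1A_2² = 25, A_1A_3² = 85, A_2A_3² = 26.
Since A_1A_3² = 85 ≥ 26 + 25 = 51, the angle opposite A_1A_3 is not acute, so the smallest enclosing circle has A_1A_3 as diameter.
Centre = midpoint of A_1A_3 = (-0.5, -4), r² = 85/4 = 21.25.
r = √(21.25) ≈ 4.61.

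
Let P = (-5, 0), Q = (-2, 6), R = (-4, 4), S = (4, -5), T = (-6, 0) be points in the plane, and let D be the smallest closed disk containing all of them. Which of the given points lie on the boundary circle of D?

The minimum enclosing circle of a finite set is fixed by two of the points (as a diameter) or three (as a circumcircle).
The minimum enclosing circle is determined by three boundary points: Q, S, T.
Their circumcentre is (0.3125, 0.125) with r² = 39.86328125.
The farthest remaining point R is at distance² 33.61328125 ≤ 39.86328125.
The points at distance exactly r from the centre are Q, S, T — 3 points.

Q, S, T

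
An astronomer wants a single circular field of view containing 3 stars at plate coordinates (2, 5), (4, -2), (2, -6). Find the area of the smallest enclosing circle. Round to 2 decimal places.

95.03

Call the three points A, B, C in the order given.
Side lengths²: AB² = 53, AC² = 121, BC² = 20.
Since AC² = 121 ≥ 53 + 20 = 73, the angle opposite AC is not acute, so the smallest enclosing circle has AC as diameter.
Centre = midpoint of AC = (2, -0.5), r² = 121/4 = 30.25.
Area = π·r² = π·30.25 ≈ 95.03.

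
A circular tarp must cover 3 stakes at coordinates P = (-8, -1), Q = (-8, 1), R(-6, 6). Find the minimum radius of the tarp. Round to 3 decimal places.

3.640

Side lengths²: PQ² = 4, PR² = 53, QR² = 29.
Since PR² = 53 ≥ 29 + 4 = 33, the angle opposite PR is not acute, so the smallest enclosing circle has PR as diameter.
Centre = midpoint of PR = (-7, 2.5), r² = 53/4 = 13.25.
r = √(13.25) ≈ 3.640.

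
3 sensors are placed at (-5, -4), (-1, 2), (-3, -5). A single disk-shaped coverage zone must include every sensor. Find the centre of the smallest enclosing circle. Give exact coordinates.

(-2.4375, -1.375)

Call the three points A, B, C in the order given.
Side lengths²: AB² = 52, AC² = 5, BC² = 53.
Since BC² = 53 < 52 + 5 = 57, the triangle is acute, so the smallest enclosing circle is the circumcircle.
Circumcentre = (-2.4375, -1.375), r² = 13.45703125.
Centre = (-2.4375, -1.375).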